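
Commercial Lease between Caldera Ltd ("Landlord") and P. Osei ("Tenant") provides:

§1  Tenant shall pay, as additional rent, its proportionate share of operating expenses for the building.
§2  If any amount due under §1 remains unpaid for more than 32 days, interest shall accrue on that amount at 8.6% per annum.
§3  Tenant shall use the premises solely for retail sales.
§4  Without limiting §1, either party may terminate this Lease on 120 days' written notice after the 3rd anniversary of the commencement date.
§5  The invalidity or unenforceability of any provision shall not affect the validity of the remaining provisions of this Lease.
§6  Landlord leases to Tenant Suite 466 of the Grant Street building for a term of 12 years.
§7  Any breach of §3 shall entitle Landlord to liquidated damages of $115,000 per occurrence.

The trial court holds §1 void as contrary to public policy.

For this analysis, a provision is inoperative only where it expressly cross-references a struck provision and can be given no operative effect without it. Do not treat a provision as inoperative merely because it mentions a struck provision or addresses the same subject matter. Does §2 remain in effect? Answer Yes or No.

No

§1 is struck. §2 operates only by reference to §1, so it falls with §1. §4 mentions §1 but its own obligation stands independently of §1, so §4 is not affected. §5 is a severability clause and preserves every provision that can still be given independent effect. §3, §4, §5, §6, and §7 remain in effect. §2 is among the inoperative provisions, so the answer is no.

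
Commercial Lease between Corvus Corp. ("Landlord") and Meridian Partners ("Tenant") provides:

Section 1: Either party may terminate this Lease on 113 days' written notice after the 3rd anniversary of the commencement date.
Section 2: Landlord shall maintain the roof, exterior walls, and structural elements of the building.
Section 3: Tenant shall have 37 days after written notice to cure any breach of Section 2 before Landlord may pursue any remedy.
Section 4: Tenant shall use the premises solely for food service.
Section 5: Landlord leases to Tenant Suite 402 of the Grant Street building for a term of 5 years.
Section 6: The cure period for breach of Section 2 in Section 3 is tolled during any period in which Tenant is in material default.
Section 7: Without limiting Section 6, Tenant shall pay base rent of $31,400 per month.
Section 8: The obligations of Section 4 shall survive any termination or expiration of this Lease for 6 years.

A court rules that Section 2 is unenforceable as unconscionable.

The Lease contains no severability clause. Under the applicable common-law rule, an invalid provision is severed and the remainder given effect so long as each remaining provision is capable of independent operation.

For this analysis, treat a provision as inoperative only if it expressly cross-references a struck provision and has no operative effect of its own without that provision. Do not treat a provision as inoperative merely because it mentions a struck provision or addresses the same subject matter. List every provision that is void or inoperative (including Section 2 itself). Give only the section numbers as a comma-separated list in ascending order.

Section 2 is struck. Section 3 has no operative effect of its own apart from Section 2 and is therefore inoperative. The whole of Section 6 is the tolling of the cure period for breach of Section 2, defined by reference to Section 3, so Section 6 cannot stand once Section 3 is removed. Although Section 7 refers to Section 6, its operative terms do not depend on Section 6, so it remains in effect. With no severability clause, the stated default rule severs what cannot stand and enforces each remaining provision that can operate on its own. Section 1, Section 4, Section 5, Section 7, and Section 8 remain in effect.

2, 3, 6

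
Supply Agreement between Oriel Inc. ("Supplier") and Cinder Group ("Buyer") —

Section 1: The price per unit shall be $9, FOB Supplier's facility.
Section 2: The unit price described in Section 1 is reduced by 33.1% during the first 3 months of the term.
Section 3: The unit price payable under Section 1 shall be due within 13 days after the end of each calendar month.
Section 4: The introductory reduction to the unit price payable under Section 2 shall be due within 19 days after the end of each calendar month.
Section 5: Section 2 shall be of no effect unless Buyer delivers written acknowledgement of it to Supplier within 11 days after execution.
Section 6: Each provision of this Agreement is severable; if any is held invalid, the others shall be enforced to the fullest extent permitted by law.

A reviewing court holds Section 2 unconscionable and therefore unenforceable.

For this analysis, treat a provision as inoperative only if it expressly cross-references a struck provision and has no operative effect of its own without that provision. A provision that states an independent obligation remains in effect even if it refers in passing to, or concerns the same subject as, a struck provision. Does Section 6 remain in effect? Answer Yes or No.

Section 2 is struck. Section 4 operates only by reference to Section 2, so it falls with Section 2. Section 5 merely fixes the acknowledgement condition for Section 2; with Section 2 gone it has nothing to operate on and falls away. Section 6 is a severability clause and preserves every provision that can still be given independent effect. That leaves Section 1, Section 3, and Section 6 in effect. Section 6 is among the surviving provisions, so the answer is yes.

Yes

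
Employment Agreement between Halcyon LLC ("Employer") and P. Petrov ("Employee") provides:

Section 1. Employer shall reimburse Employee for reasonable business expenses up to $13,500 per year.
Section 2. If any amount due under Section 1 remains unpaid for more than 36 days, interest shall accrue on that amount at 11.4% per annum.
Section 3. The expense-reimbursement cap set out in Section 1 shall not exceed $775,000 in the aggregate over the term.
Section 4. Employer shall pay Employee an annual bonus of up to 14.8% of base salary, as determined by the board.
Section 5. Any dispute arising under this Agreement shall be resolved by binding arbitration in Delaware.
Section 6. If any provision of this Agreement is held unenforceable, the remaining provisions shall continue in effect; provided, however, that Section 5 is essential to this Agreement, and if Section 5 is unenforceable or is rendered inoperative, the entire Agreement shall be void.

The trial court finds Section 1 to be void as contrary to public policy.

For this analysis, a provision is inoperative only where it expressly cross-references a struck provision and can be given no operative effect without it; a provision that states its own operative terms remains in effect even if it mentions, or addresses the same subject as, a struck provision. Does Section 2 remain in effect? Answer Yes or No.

No

Section 1 is struck. Section 2 does nothing except set the default interest on the expense-reimbursement cap by reference to Section 1; with Section 1 gone it has no independent effect and is inoperative. Section 3 operates only by reference to Section 1, so it falls with Section 1. Section 6 makes Section 5 an essential term, but Section 5 is unaffected, so the severability proviso in Section 6 preserves the remaining provisions. Section 4, Section 5, and Section 6 remain in effect. Section 2 is among the inoperative provisions, so the answer is no.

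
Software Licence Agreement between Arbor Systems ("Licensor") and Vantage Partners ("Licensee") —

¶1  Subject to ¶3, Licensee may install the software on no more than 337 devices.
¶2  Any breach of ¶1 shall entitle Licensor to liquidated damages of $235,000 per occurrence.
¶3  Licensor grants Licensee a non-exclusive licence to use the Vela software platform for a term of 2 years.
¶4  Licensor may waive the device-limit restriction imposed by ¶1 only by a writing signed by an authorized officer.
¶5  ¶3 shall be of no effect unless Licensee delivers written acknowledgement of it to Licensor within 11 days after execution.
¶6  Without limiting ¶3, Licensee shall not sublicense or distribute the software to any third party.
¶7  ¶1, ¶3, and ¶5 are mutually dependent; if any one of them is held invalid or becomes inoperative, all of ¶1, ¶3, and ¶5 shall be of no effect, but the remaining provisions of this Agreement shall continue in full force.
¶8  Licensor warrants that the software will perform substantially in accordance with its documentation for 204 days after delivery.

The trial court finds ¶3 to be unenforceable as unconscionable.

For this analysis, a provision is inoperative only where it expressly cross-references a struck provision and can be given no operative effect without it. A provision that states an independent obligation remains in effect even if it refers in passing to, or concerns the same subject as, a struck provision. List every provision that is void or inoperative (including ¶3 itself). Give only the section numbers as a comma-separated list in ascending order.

¶3 is struck. ¶5 operates only by reference to ¶3, so it falls with ¶3. ¶6 mentions ¶3 but its own obligation stands independently of ¶3, so ¶6 is not affected. ¶7 declares ¶1, ¶3, and ¶5 mutually dependent; since one of them has fallen, all of them are of no effect. That brings down ¶1 as well. ¶2 and ¶4 in turn depend solely on a provision now struck and likewise fall. The remainder continues in force under ¶7. ¶6, ¶7, and ¶8 remain in effect.

1, 2, 3, 4, 5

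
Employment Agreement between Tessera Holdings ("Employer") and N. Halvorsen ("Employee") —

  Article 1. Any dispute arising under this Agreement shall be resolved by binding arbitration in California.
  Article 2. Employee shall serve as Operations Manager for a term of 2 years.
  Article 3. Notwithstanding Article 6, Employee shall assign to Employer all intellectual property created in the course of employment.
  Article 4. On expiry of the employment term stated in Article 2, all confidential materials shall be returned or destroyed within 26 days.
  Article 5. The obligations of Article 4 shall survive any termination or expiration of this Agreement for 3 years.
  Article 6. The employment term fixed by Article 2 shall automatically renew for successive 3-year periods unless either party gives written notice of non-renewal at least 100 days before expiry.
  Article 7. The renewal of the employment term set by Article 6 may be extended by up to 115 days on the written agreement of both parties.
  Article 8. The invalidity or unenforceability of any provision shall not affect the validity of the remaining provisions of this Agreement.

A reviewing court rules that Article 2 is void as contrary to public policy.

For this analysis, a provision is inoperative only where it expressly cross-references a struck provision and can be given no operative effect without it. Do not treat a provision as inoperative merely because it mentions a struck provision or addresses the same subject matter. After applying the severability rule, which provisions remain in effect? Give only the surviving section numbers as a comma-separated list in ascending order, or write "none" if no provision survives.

Article 2 is struck. Article 4 merely fixes the return obligation tied to Article 2; with Article 2 gone it has nothing to operate on and falls away. Article 6 has no operative effect of its own apart from Article 2 and is therefore inoperative. The only function of Article 5 is the survival period for Article 4, so it cannot stand once Article 4 is removed. Article 7 operates only by reference to Article 6, so it falls with Article 6. Although Article 3 refers to Article 6, its operative terms do not depend on Article 6, so it remains in effect. Under the severability clause in Article 8, the remaining provisions continue in force. That leaves Article 1, Article 3, and Article 8 in effect.

1, 3, 8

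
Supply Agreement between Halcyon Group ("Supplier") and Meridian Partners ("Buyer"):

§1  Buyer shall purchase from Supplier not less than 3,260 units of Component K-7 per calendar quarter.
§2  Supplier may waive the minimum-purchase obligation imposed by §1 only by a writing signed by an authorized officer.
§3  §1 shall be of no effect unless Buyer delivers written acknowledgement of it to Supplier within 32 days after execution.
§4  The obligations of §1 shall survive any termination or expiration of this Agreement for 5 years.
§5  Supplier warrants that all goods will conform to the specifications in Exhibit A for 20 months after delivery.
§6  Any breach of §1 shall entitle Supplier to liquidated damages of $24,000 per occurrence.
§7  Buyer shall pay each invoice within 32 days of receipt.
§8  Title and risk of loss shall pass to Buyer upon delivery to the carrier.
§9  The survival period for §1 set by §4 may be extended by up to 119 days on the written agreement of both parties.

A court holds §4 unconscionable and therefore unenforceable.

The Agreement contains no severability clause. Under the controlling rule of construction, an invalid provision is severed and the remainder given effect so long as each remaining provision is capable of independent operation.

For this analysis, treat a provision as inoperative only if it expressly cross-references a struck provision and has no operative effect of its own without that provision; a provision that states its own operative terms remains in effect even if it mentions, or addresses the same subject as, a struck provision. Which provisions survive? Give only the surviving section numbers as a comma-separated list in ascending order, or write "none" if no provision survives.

§4 is struck. The whole of §9 is the extension of the survival period for §1, defined by reference to §4, so §9 cannot stand once §4 is removed. With no severability clause, the stated default rule severs what cannot stand and enforces each remaining provision that can operate on its own. The provisions still in force are §1, §2, §3, §5, §6, §7, and §8.

1, 2, 3, 5, 6, 7, 8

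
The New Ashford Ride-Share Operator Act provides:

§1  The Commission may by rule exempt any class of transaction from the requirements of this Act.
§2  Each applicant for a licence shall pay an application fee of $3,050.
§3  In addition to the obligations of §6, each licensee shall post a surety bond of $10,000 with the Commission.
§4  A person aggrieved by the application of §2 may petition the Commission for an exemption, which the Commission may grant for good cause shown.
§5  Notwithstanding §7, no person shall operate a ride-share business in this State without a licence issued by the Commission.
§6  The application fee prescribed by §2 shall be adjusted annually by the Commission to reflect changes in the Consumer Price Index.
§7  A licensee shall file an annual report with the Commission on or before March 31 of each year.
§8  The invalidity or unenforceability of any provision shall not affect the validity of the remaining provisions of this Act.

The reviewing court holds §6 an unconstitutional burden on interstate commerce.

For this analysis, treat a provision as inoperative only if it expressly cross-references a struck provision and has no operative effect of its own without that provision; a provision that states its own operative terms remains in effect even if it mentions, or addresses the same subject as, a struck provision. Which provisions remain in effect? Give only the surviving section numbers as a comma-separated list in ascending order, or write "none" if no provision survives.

1, 2, 3, 4, 5, 7, 8

§6 is struck. §3 mentions §6 but its own obligation stands independently of §6, so §3 is not affected. Nothing else in the Act is defined by reference to §6. Under the severability clause in §8, the remaining provisions continue in force. That leaves §1, §2, §3, §4, §5, §7, and §8 in effect.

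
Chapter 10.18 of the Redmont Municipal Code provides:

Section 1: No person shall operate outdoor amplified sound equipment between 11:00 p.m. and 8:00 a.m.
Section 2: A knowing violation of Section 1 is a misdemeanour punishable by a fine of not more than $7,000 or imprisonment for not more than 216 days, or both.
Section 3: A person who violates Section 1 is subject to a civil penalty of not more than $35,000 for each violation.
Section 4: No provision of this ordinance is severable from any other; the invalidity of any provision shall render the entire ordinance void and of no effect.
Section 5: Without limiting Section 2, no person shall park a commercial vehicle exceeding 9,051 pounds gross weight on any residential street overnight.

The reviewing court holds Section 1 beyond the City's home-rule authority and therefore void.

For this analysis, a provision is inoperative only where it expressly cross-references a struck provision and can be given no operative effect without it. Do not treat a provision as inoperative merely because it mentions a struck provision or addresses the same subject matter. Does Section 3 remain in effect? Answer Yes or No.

No

Section 1 is struck. Section 2 operates only by reference to Section 1, so it falls with Section 1. The only function of Section 3 is the civil penalty for violating Section 1, so it cannot stand once Section 1 is removed. Section 4 provides that the ordinance is not severable, so the invalidity of any one provision voids the entire ordinance. No provision of the ordinance survives. Section 3 is among the inoperative provisions, so the answer is no.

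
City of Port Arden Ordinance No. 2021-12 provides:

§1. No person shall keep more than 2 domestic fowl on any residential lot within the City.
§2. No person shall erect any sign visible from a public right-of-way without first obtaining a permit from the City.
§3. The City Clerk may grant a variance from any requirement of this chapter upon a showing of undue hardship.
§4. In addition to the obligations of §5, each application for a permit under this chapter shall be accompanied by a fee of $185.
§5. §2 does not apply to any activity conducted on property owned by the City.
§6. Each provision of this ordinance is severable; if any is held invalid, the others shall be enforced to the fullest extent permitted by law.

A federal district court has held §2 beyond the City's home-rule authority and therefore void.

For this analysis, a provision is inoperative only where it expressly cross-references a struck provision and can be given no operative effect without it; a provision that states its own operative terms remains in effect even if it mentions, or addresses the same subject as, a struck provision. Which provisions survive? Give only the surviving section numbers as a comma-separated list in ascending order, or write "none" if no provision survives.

1, 3, 4, 6

§2 is struck. §5 merely fixes the public-property exemption from §2; with §2 gone it has nothing to operate on and falls away. §4 mentions §5 but its own obligation stands independently of §5, so §4 is not affected. Under the severability clause in §6, the remaining provisions continue in force. §1, §3, §4, and §6 remain in effect.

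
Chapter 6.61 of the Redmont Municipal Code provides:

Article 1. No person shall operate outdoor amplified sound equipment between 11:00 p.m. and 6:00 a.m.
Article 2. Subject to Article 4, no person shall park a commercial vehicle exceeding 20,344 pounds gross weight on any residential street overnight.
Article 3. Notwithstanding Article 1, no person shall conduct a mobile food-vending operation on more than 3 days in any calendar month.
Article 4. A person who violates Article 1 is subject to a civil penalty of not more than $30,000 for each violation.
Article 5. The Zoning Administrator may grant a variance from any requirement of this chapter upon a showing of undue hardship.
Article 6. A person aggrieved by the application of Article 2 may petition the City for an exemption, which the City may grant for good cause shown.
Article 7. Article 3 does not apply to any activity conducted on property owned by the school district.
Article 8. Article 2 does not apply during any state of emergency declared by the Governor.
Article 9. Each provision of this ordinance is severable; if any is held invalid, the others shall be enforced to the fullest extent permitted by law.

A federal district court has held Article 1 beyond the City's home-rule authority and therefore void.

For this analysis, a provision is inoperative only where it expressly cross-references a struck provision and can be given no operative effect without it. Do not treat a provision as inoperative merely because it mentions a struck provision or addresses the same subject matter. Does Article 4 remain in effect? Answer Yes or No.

No

Article 1 is struck. Article 4 has no operative effect of its own apart from Article 1 and is therefore inoperative. Article 3 mentions Article 1 but its own obligation stands independently of Article 1, so Article 3 is not affected. Article 2 mentions Article 4 but its own obligation stands independently of Article 4, so Article 2 is not affected. Article 9 is a severability clause and preserves every provision that can still be given independent effect. The provisions still in force are Article 2, Article 3, Article 5, Article 6, Article 7, Article 8, and Article 9. Article 4 is among the inoperative provisions, so the answer is no.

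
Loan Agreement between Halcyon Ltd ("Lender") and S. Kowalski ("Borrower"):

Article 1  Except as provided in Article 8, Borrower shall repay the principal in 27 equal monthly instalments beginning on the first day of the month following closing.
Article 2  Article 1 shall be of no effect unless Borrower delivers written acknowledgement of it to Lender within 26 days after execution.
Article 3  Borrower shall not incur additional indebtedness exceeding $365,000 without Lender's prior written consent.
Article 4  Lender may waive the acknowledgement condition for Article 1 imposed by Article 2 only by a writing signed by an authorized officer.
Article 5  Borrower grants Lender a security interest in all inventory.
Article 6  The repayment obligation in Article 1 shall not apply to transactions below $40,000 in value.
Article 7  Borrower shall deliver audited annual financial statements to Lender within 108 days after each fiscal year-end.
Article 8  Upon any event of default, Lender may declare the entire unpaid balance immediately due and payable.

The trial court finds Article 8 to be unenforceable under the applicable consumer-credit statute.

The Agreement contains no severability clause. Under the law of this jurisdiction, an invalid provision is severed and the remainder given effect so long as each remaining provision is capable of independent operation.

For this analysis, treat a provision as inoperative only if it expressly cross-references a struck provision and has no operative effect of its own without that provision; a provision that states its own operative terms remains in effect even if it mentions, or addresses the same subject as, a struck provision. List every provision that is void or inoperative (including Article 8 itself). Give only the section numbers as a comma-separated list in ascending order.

8

Article 8 is struck. Although Article 1 refers to Article 8, its operative terms do not depend on Article 8, so it remains in effect. Nothing else in the Agreement is defined by reference to Article 8. Under the stated default rule, only provisions that cannot operate independently fall away; the rest are enforced. The provisions still in force are Article 1, Article 2, Article 3, Article 4, Article 5, Article 6, and Article 7.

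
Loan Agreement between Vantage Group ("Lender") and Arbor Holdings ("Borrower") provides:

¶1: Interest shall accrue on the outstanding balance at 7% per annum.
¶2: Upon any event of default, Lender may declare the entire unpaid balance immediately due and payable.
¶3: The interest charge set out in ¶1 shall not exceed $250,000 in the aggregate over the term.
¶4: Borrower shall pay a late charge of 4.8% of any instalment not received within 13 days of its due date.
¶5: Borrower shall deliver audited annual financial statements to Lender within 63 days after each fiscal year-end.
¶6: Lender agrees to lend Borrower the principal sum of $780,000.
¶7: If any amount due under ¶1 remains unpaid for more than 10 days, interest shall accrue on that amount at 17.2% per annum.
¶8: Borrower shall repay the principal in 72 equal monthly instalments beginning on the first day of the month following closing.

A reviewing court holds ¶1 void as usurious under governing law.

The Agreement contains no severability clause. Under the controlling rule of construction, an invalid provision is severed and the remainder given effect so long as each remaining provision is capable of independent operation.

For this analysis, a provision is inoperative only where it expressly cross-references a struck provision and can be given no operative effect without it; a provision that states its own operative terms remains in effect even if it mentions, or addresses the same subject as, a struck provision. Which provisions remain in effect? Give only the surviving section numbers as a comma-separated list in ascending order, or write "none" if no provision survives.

¶1 is struck. ¶3 does nothing except set the aggregate cap on the interest charge by reference to ¶1; with ¶1 gone it has no independent effect and is inoperative. ¶7 does nothing except set the default interest on the interest charge by reference to ¶1; with ¶1 gone it has no independent effect and is inoperative. With no severability clause, the stated default rule severs what cannot stand and enforces each remaining provision that can operate on its own. That leaves ¶2, ¶4, ¶5, ¶6, and ¶8 in effect.

2, 4, 5, 6, 8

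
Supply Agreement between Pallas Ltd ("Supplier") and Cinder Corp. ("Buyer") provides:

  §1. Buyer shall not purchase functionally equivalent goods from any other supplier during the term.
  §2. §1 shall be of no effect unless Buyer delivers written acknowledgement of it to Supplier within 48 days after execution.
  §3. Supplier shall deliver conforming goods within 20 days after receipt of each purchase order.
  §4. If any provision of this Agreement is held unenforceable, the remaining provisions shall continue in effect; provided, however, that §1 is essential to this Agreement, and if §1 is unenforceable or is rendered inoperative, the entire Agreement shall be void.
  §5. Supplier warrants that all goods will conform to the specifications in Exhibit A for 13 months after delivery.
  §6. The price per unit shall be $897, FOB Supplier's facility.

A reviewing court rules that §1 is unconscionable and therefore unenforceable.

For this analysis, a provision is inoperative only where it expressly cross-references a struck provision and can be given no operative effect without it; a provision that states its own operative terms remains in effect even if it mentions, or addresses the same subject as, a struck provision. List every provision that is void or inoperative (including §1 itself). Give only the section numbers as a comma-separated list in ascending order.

1, 2, 3, 4, 5, 6

§1 is struck. §2 has no operative effect of its own apart from §1 and is therefore inoperative. §4 makes §1 an essential term, and §1 is the provision held invalid; under §4, the entire Agreement is therefore void. No provision of the Agreement survives.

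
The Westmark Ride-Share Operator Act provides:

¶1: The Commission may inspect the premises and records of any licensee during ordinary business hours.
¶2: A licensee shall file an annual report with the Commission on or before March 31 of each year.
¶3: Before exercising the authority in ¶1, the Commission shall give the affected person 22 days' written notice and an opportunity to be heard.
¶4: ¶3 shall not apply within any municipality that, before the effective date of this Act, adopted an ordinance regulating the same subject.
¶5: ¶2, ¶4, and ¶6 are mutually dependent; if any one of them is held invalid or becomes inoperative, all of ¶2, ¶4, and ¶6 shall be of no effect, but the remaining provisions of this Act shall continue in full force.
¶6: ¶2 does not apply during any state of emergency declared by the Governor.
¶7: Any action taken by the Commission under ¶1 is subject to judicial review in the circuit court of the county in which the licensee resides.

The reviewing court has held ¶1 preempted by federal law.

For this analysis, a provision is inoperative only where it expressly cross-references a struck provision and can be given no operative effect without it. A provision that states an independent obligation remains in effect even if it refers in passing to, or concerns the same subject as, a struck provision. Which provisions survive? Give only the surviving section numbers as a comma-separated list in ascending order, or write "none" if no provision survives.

¶1 is struck. ¶3 merely fixes the notice-and-hearing requirement for ¶1; with ¶1 gone it has nothing to operate on and falls away. The only function of ¶7 is the judicial-review right for ¶1, so it cannot stand once ¶1 is removed. ¶4 operates only by reference to ¶3, so it falls with ¶3. ¶5 declares ¶2, ¶4, and ¶6 mutually dependent; since one of them has fallen, all of them are of no effect. That brings down ¶2 and ¶6 as well. The remainder continues in force under ¶5. Only ¶5 remains in effect.

5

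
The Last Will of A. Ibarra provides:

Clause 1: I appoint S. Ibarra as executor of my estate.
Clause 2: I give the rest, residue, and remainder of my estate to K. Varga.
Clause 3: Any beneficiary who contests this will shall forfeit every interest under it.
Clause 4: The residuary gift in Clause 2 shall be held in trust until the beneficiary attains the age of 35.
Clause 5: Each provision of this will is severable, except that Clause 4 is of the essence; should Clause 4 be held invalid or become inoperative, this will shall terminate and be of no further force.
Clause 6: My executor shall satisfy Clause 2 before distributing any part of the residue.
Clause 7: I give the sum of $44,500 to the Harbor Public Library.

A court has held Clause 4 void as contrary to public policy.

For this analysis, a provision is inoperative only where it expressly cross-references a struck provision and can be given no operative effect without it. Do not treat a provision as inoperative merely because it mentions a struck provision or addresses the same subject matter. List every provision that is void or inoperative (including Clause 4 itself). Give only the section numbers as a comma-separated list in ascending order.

1, 2, 3, 4, 5, 6, 7

Clause 4 is struck. Nothing else in the will is defined by reference to Clause 4. Clause 5 makes Clause 4 an essential term, and Clause 4 is the provision held invalid; under Clause 5, the entire will is therefore void. No provision of the will survives.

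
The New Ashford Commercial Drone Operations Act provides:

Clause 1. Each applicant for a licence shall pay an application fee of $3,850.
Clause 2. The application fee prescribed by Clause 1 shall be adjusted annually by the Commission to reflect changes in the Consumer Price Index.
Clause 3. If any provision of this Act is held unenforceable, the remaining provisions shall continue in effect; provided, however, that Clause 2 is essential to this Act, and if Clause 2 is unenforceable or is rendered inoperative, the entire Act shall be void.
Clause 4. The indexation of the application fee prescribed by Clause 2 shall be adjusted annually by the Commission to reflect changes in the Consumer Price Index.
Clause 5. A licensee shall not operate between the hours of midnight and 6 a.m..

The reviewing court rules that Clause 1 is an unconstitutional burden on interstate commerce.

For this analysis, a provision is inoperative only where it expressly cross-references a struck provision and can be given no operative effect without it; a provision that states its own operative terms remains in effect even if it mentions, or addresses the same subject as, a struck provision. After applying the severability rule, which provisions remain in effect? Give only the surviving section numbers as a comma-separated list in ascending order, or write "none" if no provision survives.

none

Clause 1 is struck. Clause 2 operates only by reference to Clause 1, so it falls with Clause 1. Clause 4 operates only by reference to Clause 2, so it falls with Clause 2. Clause 3 makes Clause 2 an essential term, and Clause 2 has been rendered inoperative by the cascade; under Clause 3, the entire Act is therefore void. No provision of the Act survives.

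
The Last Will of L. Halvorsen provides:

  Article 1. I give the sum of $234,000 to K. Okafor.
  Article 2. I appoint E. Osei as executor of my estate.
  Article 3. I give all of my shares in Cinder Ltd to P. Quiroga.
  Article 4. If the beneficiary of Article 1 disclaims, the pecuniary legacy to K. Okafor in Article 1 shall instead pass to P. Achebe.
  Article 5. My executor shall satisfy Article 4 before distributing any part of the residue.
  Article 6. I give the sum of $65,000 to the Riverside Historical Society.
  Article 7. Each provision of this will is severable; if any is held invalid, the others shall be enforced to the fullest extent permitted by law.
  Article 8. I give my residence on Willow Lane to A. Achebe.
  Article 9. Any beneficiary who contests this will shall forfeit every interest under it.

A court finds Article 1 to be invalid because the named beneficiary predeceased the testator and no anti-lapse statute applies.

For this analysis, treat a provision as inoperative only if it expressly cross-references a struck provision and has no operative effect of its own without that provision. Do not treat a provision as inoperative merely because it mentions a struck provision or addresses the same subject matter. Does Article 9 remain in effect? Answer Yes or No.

Article 1 is struck. The only function of Article 4 is the alternative disposition for Article 1, so it cannot stand once Article 1 is removed. Article 5 merely fixes the priority direction for Article 4; with Article 4 gone it has nothing to operate on and falls away. Under the severability clause in Article 7, the remaining provisions continue in force. Article 2, Article 3, Article 6, Article 7, Article 8, and Article 9 remain in effect. Article 9 is among the surviving provisions, so the answer is yes.

Yes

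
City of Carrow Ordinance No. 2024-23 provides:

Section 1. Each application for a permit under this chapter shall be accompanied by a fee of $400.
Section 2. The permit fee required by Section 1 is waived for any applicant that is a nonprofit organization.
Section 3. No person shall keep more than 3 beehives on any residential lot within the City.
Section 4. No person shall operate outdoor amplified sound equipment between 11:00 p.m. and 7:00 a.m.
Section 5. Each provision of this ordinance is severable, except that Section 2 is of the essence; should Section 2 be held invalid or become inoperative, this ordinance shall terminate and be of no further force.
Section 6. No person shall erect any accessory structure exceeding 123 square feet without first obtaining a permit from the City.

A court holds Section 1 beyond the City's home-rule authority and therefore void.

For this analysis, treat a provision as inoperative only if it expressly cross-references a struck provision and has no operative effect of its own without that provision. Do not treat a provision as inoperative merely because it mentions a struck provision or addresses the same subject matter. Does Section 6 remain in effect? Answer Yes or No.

Section 1 is struck. The whole of Section 2 is the nonprofit waiver of the permit fee, defined by reference to Section 1, so Section 2 cannot stand once Section 1 is removed. Section 5 makes Section 2 an essential term, and Section 2 has been rendered inoperative by the cascade; under Section 5, the entire ordinance is therefore void. No provision of the ordinance survives. Section 6 is among the inoperative provisions, so the answer is no.

No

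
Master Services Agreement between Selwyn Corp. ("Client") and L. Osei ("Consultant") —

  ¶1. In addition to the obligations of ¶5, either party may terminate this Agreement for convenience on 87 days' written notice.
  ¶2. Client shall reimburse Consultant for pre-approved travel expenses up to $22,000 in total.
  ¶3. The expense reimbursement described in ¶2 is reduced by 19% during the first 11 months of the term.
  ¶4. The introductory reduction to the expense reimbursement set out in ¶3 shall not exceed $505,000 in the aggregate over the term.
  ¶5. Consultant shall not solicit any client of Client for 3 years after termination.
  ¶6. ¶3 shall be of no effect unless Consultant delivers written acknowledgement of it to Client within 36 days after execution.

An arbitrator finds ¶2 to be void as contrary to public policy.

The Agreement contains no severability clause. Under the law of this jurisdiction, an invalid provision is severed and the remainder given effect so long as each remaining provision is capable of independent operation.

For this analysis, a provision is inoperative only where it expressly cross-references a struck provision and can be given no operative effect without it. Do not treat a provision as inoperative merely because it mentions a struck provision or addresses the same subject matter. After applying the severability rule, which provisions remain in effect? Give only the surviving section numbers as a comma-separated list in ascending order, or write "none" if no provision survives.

1, 5

¶2 is struck. ¶3 operates only by reference to ¶2, so it falls with ¶2. ¶4 has no operative effect of its own apart from ¶3 and is therefore inoperative. The only function of ¶6 is the acknowledgement condition for ¶3, so it cannot stand once ¶3 is removed. With no severability clause, the stated default rule severs what cannot stand and enforces each remaining provision that can operate on its own. The provisions still in force are ¶1 and ¶5.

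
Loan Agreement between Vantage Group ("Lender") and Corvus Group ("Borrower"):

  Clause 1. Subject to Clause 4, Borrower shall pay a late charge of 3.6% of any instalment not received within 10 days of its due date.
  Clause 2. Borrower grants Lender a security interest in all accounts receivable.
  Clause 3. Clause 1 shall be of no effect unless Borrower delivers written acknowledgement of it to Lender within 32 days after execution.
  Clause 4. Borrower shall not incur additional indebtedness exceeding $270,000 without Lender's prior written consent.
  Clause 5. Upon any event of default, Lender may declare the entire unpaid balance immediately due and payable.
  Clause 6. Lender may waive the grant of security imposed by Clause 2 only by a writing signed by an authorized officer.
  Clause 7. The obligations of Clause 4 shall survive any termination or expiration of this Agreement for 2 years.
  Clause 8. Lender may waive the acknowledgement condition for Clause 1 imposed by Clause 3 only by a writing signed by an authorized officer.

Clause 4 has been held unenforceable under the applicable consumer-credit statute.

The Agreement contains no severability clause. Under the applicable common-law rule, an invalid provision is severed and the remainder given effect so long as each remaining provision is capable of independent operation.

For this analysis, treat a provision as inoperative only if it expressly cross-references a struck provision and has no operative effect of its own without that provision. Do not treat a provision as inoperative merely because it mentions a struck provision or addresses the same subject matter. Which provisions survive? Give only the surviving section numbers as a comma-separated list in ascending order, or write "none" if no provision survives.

1, 2, 3, 5, 6, 8

Clause 4 is struck. Clause 7 merely fixes the survival period for Clause 4; with Clause 4 gone it has nothing to operate on and falls away. Clause 1 mentions Clause 4 but its own obligation stands independently of Clause 4, so Clause 1 is not affected. Under the stated default rule, only provisions that cannot operate independently fall away; the rest are enforced. Clause 1, Clause 2, Clause 3, Clause 5, Clause 6, and Clause 8 remain in effect.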